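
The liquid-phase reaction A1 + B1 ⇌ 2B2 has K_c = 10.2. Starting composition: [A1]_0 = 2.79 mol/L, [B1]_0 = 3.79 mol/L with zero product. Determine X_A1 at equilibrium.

Let X = conversion of A1; extent ξ = 2.79·X mol/L.
Concentrations: [A1] = 2.79 − 2.79X; [B1] = 3.79 − 2.79X; [B2] = 5.58X.
K_c = [B2]^2 / ([A1] [B1]).
Equating to 10.2: the physical root is X = 0.704.

X = 0.704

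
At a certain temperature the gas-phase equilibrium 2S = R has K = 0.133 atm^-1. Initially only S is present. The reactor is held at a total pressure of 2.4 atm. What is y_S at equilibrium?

y_S = 0.797

Let X = conversion of S (basis 1 mol S); extent of reaction ξ = 0.5X.
Mole table: n_S = 1 − X; n_R = 0.5X.
Summing: n_T = 1 − 0.5X.
y_i = n_i/n_T, p_i = y_i·P. K = p_R / (p_S^2).
This yields a degree-2 equation in X; solving on (0,1), X = 0.337.
Then n_S = 0.663, n_T = 0.831, so y_S = 0.797.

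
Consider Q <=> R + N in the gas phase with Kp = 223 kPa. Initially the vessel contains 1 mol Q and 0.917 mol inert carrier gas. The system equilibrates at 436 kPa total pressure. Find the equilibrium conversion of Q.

Let X = conversion of Q (basis 1 mol Q); extent of reaction ξ = X.
Moles: n_Q = 1 − X; n_R = X; n_N = X; n_I = 0.917 (inert).
Total moles n_T = 1.92 + X.
With p_i = (n_i/n_T)P, Kp = p_R p_N / (p_Q).
Setting this equal to 223 kPa and taking the physical root (0 < X < 1) gives X = 0.665.

X = 0.665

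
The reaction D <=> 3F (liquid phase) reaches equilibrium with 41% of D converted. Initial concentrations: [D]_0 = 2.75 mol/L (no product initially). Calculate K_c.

Let X = conversion of D.
Concentrations: [D] = 2.75 − 2.75X; [F] = 8.25X.
At X = 0.41: [D] = 1.62, [F] = 3.38.
K_c = [F]^3 / ([D]) = 23.9 (mol/L)^2.

K_c = 23.9 (mol/L)^2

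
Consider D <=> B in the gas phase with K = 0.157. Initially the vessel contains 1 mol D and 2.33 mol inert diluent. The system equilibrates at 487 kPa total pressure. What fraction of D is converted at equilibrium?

X = 0.136

Basis: 1 mol D initially; let X = conversion of D. Extent ξ = X.
At extent ξ: n_D = 1 − X; n_B = X; n_I = 2.33 (inert).
n_T stays at 3.33 (no change in mole number).
With p_i = (n_i/n_T)P, K = p_B / (p_D).
This yields a degree-1 equation in X; solving on (0,1), X = 0.136.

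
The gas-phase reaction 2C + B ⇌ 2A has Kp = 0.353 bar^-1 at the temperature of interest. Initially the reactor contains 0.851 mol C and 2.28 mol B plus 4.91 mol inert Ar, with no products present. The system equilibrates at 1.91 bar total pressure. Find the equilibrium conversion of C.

Let X = conversion of C (basis 0.851 mol C); extent of reaction ξ = 0.425X.
Moles: n_C = 0.851 − 0.851X; n_B = 2.28 − 0.425X; n_A = 0.851X; n_I = 4.91 (inert).
n_T = Σnᵢ = 8.04 − 0.425X.
With p_i = (n_i/n_T)P, Kp = p_A^2 / (p_C^2 p_B).
Setting this equal to 0.353 bar^-1 and taking the physical root (0 < X < 1) gives X = 0.300.

X = 0.300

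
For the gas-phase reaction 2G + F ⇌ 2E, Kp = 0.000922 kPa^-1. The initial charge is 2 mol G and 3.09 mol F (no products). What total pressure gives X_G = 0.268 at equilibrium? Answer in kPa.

Let X = conversion of G (basis 2 mol G); extent of reaction ξ = X.
Species balance: n_G = 2 − 2X; n_F = 3.09 − X; n_E = 2X.
Total moles n_T = 5.09 − X.
Kp = p_E^2 / (p_G^2 p_F) with p_i = (n_i/n_T)·P.
At X = 0.268: the mole-fraction product g(X) = Π y_i^ν_i = 0.229. Since Kp = g(X)·P^{-1}, P = (g/Kp)^(1/1) = (0.229/0.000922)^(1/1) = 248 kPa.

P = 248 kPa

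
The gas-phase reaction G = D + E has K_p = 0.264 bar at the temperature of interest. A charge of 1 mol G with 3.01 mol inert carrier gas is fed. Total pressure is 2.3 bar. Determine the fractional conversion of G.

Take 1 mol G as basis and let X be its fractional conversion, so ξ = X.
At extent ξ: n_G = 1 − X; n_D = X; n_E = X; n_I = 3.01 (inert).
Summing: n_T = 4.01 + X.
Mole fractions y_i = n_i/n_T; K_p = p_D p_E / (p_G) with p_i = y_i·P.
This yields a degree-2 equation in X; solving on (0,1), X = 0.506.

X = 0.506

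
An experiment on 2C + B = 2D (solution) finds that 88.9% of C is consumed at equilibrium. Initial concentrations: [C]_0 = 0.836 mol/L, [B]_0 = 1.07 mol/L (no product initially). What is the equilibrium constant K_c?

Let X = conversion of C.
Concentrations: [C] = 0.836 − 0.836X; [B] = 1.07 − 0.418X; [D] = 0.836X.
At X = 0.889: [C] = 0.0928, [B] = 0.698, [D] = 0.743.
K_c = [D]^2 / ([C]^2 [B]) = 91.8 L/mol.

K_c = 91.8 L/mol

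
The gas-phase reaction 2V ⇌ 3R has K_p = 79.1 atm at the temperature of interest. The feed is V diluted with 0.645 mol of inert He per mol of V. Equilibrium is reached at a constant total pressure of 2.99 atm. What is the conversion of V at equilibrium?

Let X = conversion of V (basis 1 mol V); extent of reaction ξ = 0.5X.
At extent ξ: n_V = 1 − X; n_R = 1.5X; n_I = 0.645 (inert).
Summing: n_T = 1.65 + 0.5X.
Mole fractions y_i = n_i/n_T; K_p = p_R^3 / (p_V^2) with p_i = y_i·P.
Substituting and setting equal to 79.1 atm gives a polynomial in X; the root in (0,1) is X = 0.816.

X = 0.816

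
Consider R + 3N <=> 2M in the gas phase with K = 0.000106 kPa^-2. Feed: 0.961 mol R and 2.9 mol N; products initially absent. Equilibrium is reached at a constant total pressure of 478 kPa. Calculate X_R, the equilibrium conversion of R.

X = 0.635

Take 0.961 mol R as basis and let X be its fractional conversion, so ξ = 0.961X.
Moles: n_R = 0.961 − 0.961X; n_N = 2.9 − 2.88X; n_M = 1.92X.
Summing: n_T = 3.86 − 1.92X.
Mole fractions y_i = n_i/n_T; K = p_M^2 / (p_R p_N^3) with p_i = y_i·P.
This yields a degree-4 equation in X; solving on (0,1), X = 0.635.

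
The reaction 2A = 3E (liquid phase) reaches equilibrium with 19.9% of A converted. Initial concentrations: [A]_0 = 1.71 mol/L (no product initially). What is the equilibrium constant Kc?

Kc = 0.0709 mol/L

Let X = conversion of A.
Concentrations: [A] = 1.71 − 1.71X; [E] = 2.56X.
At X = 0.199: [A] = 1.37, [E] = 0.51.
Kc = [E]^3 / ([A]^2) = 0.0709 mol/L.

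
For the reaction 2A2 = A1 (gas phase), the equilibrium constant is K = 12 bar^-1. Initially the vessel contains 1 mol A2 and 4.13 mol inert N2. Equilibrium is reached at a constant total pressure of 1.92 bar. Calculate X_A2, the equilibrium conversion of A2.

X = 0.726

Basis: 1 mol A2 initially; let X = conversion of A2. Extent ξ = 0.5X.
Species balance: n_A2 = 1 − X; n_A1 = 0.5X; n_I = 4.13 (inert).
Summing: n_T = 5.13 − 0.5X.
With p_i = (n_i/n_T)P, K = p_A1 / (p_A2^2).
Equating to 12 bar^-1 and solving on 0 < X < 1: X = 0.726.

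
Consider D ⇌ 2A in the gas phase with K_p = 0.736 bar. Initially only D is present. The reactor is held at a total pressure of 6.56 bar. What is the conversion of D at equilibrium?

X = 0.165

Let X = conversion of D (basis 1 mol D); extent of reaction ξ = X.
Mole table: n_D = 1 − X; n_A = 2X.
Total moles n_T = 1 + X.
y_i = n_i/n_T, p_i = y_i·P. K_p = p_A^2 / (p_D).
This yields a degree-2 equation in X; solving on (0,1), X = 0.165.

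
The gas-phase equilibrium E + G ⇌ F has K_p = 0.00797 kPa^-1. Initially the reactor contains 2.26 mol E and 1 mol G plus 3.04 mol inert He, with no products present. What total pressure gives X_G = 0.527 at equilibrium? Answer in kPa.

Let X = conversion of G (basis 1 mol G); extent of reaction ξ = X.
Moles: n_E = 2.26 − X; n_G = 1 − X; n_F = X; n_I = 3.04 (inert).
Total moles n_T = 6.3 − X.
K_p = p_F / (p_E p_G) with p_i = (n_i/n_T)·P.
At X = 0.527: the mole-fraction product g(X) = Π y_i^ν_i = 3.712. Since K_p = g(X)·P^{-1}, P = (g/K_p)^(1/1) = (3.712/0.00797)^(1/1) = 466 kPa.

P = 466 kPa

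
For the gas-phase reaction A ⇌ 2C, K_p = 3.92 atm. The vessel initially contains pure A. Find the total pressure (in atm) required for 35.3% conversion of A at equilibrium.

Take 1 mol A as basis and let X be its fractional conversion, so ξ = X.
Mole table: n_A = 1 − X; n_C = 2X.
Summing: n_T = 1 + X.
K_p = p_C^2 / (p_A) with p_i = (n_i/n_T)·P.
At X = 0.353: the mole-fraction product g(X) = Π y_i^ν_i = 0.5694. Since K_p = g(X)·P^{1}, P = (K_p/g)^(1/1) = (3.92/0.5694)^(1/1) = 6.88 atm.

P = 6.88 atm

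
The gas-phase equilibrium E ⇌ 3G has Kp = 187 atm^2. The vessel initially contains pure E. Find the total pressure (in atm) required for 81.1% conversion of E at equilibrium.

P = 4.11 atm

Let X = conversion of E (basis 1 mol E); extent of reaction ξ = X.
Mole table: n_E = 1 − X; n_G = 3X.
n_T = Σnᵢ = 1 + 2X.
Kp = p_G^3 / (p_E) with p_i = (n_i/n_T)·P.
At X = 0.811: the mole-fraction product g(X) = Π y_i^ν_i = 11.08. Since Kp = g(X)·P^{2}, P = (Kp/g)^(1/2) = (187/11.08)^(1/2) = 4.11 atm.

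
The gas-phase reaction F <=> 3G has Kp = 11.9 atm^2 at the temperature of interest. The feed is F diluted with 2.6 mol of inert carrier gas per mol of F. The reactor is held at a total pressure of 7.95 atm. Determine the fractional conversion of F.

X = 0.429

Let X = conversion of F (basis 1 mol F); extent of reaction ξ = X.
Mole table: n_F = 1 − X; n_G = 3X; n_I = 2.6 (inert).
Total moles n_T = 3.6 + 2X.
Mole fractions y_i = n_i/n_T; Kp = p_G^3 / (p_F) with p_i = y_i·P.
Equating to 11.9 atm^2 and solving on 0 < X < 1: X = 0.429.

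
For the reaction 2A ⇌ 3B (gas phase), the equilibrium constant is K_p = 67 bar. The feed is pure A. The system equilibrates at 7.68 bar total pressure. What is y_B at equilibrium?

y_B = 0.771

Take 1 mol A as basis and let X be its fractional conversion, so ξ = 0.5X.
Mole table: n_A = 1 − X; n_B = 1.5X.
n_T = Σnᵢ = 1 + 0.5X.
Mole fractions y_i = n_i/n_T; K_p = p_B^3 / (p_A^2) with p_i = y_i·P.
This yields a degree-3 equation in X; solving on (0,1), X = 0.692.
Then n_B = 1.04, n_T = 1.35, so y_B = 0.771.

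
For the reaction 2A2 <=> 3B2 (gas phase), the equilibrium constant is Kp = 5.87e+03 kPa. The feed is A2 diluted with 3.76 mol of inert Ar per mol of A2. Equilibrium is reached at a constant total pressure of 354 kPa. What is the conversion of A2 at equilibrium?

Basis: 1 mol A2 initially; let X = conversion of A2. Extent ξ = 0.5X.
Moles: n_A2 = 1 − X; n_B2 = 1.5X; n_I = 3.76 (inert).
Total moles n_T = 4.76 + 0.5X.
y_i = n_i/n_T, p_i = y_i·P. Kp = p_B2^3 / (p_A2^2).
Setting this equal to 5.87e+03 kPa and taking the physical root (0 < X < 1) gives X = 0.846.

X = 0.846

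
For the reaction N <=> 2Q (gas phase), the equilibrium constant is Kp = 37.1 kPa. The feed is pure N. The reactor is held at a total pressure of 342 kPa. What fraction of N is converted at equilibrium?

X = 0.162

Basis: 1 mol N initially; let X = conversion of N. Extent ξ = X.
Species balance: n_N = 1 − X; n_Q = 2X.
n_T = Σnᵢ = 1 + X.
Mole fractions y_i = n_i/n_T; Kp = p_Q^2 / (p_N) with p_i = y_i·P.
This yields a degree-2 equation in X; solving on (0,1), X = 0.162.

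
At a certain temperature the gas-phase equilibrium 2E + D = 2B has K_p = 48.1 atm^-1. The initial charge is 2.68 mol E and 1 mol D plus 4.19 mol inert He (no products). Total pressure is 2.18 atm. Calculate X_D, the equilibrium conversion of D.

X = 0.826

Basis: 1 mol D initially; let X = conversion of D. Extent ξ = X.
Moles: n_E = 2.68 − 2X; n_D = 1 − X; n_B = 2X; n_I = 4.19 (inert).
n_T = Σnᵢ = 7.87 − X.
Mole fractions y_i = n_i/n_T; K_p = p_B^2 / (p_E^2 p_D) with p_i = y_i·P.
Substituting and setting equal to 48.1 atm^-1 gives a polynomial in X; the root in (0,1) is X = 0.826.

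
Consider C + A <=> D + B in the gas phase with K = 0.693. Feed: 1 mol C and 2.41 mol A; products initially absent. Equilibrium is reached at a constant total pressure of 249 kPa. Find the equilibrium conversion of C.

Take 1 mol C as basis and let X be its fractional conversion, so ξ = X.
Moles: n_C = 1 − X; n_A = 2.41 − X; n_D = X; n_B = X.
n_T stays at 3.41 (no change in mole number).
With p_i = (n_i/n_T)P, K = p_D p_B / (p_C p_A).
Substituting and setting equal to 0.693 gives a polynomial in X; the root in (0,1) is X = 0.652.

X = 0.652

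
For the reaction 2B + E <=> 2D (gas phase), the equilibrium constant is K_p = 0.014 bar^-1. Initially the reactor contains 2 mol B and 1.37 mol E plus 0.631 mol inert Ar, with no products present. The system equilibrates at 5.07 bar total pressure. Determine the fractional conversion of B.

Basis: 2 mol B initially; let X = conversion of B. Extent ξ = X.
Moles: n_B = 2 − 2X; n_E = 1.37 − X; n_D = 2X; n_I = 0.631 (inert).
Summing: n_T = 4 − X.
y_i = n_i/n_T, p_i = y_i·P. K_p = p_D^2 / (p_B^2 p_E).
Substituting and setting equal to 0.014 bar^-1 gives a polynomial in X; the root in (0,1) is X = 0.131.

X = 0.131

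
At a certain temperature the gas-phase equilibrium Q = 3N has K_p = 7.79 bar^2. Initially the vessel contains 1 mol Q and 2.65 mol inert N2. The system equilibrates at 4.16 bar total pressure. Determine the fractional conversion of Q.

Let X = conversion of Q (basis 1 mol Q); extent of reaction ξ = X.
Mole table: n_Q = 1 − X; n_N = 3X; n_I = 2.65 (inert).
n_T = Σnᵢ = 3.65 + 2X.
y_i = n_i/n_T, p_i = y_i·P. K_p = p_N^3 / (p_Q).
Setting this equal to 7.79 bar^2 and taking the physical root (0 < X < 1) gives X = 0.553.

X = 0.553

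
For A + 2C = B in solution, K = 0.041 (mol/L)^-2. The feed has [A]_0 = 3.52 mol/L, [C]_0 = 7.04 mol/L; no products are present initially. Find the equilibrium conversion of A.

Let X = conversion of A; extent ξ = 3.52·X mol/L.
Concentrations: [A] = 3.52 − 3.52X; [C] = 7.04 − 7.04X; [B] = 3.52X.
K = [B] / ([A] [C]^2).
Solving K = 0.041 for X ∈ (0,1): X = 0.412.

X = 0.412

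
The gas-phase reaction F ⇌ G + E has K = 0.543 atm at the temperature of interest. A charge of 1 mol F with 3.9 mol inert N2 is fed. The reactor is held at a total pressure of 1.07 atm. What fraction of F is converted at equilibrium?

X = 0.786

Let X = conversion of F (basis 1 mol F); extent of reaction ξ = X.
Species balance: n_F = 1 − X; n_G = X; n_E = X; n_I = 3.9 (inert).
n_T = Σnᵢ = 4.9 + X.
y_i = n_i/n_T, p_i = y_i·P. K = p_G p_E / (p_F).
Equating to 0.543 atm and solving on 0 < X < 1: X = 0.786.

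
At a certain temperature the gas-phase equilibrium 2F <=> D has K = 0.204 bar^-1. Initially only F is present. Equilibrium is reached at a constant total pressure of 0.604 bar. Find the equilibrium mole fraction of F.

y_F = 0.900

Basis: 1 mol F initially; let X = conversion of F. Extent ξ = 0.5X.
Species balance: n_F = 1 − X; n_D = 0.5X.
Total moles n_T = 1 − 0.5X.
With p_i = (n_i/n_T)P, K = p_D / (p_F^2).
Setting this equal to 0.204 bar^-1 and taking the physical root (0 < X < 1) gives X = 0.182.
Then n_F = 0.818, n_T = 0.909, so y_F = 0.900.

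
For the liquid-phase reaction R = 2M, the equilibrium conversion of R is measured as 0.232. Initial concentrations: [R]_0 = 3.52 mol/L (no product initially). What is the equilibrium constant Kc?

Kc = 0.987 mol/L

Let X = conversion of R.
Concentrations: [R] = 3.52 − 3.52X; [M] = 7.04X.
At X = 0.232: [R] = 2.7, [M] = 1.63.
Kc = [M]^2 / ([R]) = 0.987 mol/L.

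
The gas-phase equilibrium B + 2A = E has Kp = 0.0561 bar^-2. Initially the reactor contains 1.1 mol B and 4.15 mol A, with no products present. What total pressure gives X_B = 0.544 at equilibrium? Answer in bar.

P = 6.33 bar

Take 1.1 mol B as basis and let X be its fractional conversion, so ξ = 1.1X.
Species balance: n_B = 1.1 − 1.1X; n_A = 4.15 − 2.2X; n_E = 1.1X.
n_T = Σnᵢ = 5.25 − 2.2X.
Kp = p_E / (p_B p_A^2) with p_i = (n_i/n_T)·P.
At X = 0.544: the mole-fraction product g(X) = Π y_i^ν_i = 2.247. Since Kp = g(X)·P^{-2}, P = (g/Kp)^(1/2) = (2.247/0.0561)^(1/2) = 6.33 bar.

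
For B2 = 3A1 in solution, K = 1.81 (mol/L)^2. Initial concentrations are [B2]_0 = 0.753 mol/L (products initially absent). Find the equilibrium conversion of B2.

X = 0.411

Let X = conversion of B2; extent ξ = 0.753·X mol/L.
Concentrations: [B2] = 0.753 − 0.753X; [A1] = 2.26X.
K = [A1]^3 / ([B2]).
Solving K = 1.81 for X ∈ (0,1): X = 0.411.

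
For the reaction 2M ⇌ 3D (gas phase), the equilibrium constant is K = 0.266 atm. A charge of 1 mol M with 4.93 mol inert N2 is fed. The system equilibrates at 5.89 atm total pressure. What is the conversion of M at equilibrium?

Basis: 1 mol M initially; let X = conversion of M. Extent ξ = 0.5X.
Mole table: n_M = 1 − X; n_D = 1.5X; n_I = 4.93 (inert).
Total moles n_T = 5.93 + 0.5X.
Mole fractions y_i = n_i/n_T; K = p_D^3 / (p_M^2) with p_i = y_i·P.
Substituting and setting equal to 0.266 atm gives a polynomial in X; the root in (0,1) is X = 0.332.

X = 0.332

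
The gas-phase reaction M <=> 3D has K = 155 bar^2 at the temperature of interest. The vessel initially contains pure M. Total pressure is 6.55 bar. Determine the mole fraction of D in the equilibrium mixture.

Basis: 1 mol M initially; let X = conversion of M. Extent ξ = X.
Mole table: n_M = 1 − X; n_D = 3X.
Total moles n_T = 1 + 2X.
y_i = n_i/n_T, p_i = y_i·P. K = p_D^3 / (p_M).
Substituting and setting equal to 155 bar^2 gives a polynomial in X; the root in (0,1) is X = 0.632.
Then n_D = 1.9, n_T = 2.26, so y_D = 0.837.

y_D = 0.837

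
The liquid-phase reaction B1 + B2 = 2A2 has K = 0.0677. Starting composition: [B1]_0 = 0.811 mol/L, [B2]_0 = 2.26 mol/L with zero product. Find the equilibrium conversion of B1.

Let X = conversion of B1; extent ξ = 0.811·X mol/L.
Concentrations: [B1] = 0.811 − 0.811X; [B2] = 2.26 − 0.811X; [A2] = 1.62X.
K = [A2]^2 / ([B1] [B2]).
Setting equal to 0.0677 and solving for X on (0,1) gives X = 0.189.

X = 0.189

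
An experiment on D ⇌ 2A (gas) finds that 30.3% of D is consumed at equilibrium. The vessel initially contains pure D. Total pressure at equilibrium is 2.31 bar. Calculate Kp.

Basis: 1 mol D initially; let X = conversion of D. Extent ξ = X.
Moles: n_D = 1 − X; n_A = 2X.
Total moles n_T = 1 + X.
At X = 0.303: n_D = 0.697, n_A = 0.606, n_T = 1.3.
p_i = (n_i/n_T)·P. Kp = p_A^2 / (p_D) = 0.934 bar.

Kp = 0.934 bar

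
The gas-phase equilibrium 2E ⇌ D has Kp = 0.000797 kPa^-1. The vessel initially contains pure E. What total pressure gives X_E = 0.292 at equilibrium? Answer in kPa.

P = 312 kPa

Take 1 mol E as basis and let X be its fractional conversion, so ξ = 0.5X.
Species balance: n_E = 1 − X; n_D = 0.5X.
n_T = Σnᵢ = 1 − 0.5X.
Kp = p_D / (p_E^2) with p_i = (n_i/n_T)·P.
At X = 0.292: the mole-fraction product g(X) = Π y_i^ν_i = 0.2487. Since Kp = g(X)·P^{-1}, P = (g/Kp)^(1/1) = (0.2487/0.000797)^(1/1) = 312 kPa.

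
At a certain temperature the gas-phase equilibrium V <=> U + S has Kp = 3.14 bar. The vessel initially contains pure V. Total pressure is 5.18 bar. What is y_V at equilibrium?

Basis: 1 mol V initially; let X = conversion of V. Extent ξ = X.
Species balance: n_V = 1 − X; n_U = X; n_S = X.
Total moles n_T = 1 + X.
Mole fractions y_i = n_i/n_T; Kp = p_U p_S / (p_V) with p_i = y_i·P.
This yields a degree-2 equation in X; solving on (0,1), X = 0.614.
Then n_V = 0.386, n_T = 1.61, so y_V = 0.239.

y_V = 0.239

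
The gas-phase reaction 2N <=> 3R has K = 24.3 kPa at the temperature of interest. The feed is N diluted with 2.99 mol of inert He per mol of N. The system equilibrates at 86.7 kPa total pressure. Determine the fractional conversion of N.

X = 0.465

Basis: 1 mol N initially; let X = conversion of N. Extent ξ = 0.5X.
At extent ξ: n_N = 1 − X; n_R = 1.5X; n_I = 2.99 (inert).
Total moles n_T = 3.99 + 0.5X.
With p_i = (n_i/n_T)P, K = p_R^3 / (p_N^2).
Substituting and setting equal to 24.3 kPa gives a polynomial in X; the root in (0,1) is X = 0.465.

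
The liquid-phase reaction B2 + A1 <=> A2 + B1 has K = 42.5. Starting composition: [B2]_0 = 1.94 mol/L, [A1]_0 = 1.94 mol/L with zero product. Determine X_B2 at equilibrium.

X = 0.867

Let X = conversion of B2; extent ξ = 1.94·X mol/L.
Concentrations: [B2] = 1.94 − 1.94X; [A1] = 1.94 − 1.94X; [A2] = 1.94X; [B1] = 1.94X.
K = [A2] [B1] / ([B2] [A1]).
This equals 42.5 at X = 0.867 (the root in 0 < X < 1).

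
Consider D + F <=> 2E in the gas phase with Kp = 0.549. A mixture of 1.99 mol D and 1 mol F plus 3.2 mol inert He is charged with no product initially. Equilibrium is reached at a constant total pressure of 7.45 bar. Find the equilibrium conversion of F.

Basis: 1 mol F initially; let X = conversion of F. Extent ξ = X.
Mole table: n_D = 1.99 − X; n_F = 1 − X; n_E = 2X; n_I = 3.2 (inert).
n_T stays at 6.19 (no change in mole number).
Mole fractions y_i = n_i/n_T; Kp = p_E^2 / (p_D p_F) with p_i = y_i·P.
Equating to 0.549 and solving on 0 < X < 1: X = 0.373.

X = 0.373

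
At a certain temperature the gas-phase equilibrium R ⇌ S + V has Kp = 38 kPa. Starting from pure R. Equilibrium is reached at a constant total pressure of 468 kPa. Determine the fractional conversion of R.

Let X = conversion of R (basis 1 mol R); extent of reaction ξ = X.
At extent ξ: n_R = 1 − X; n_S = X; n_V = X.
Summing: n_T = 1 + X.
y_i = n_i/n_T, p_i = y_i·P. Kp = p_S p_V / (p_R).
Substituting and setting equal to 38 kPa gives a polynomial in X; the root in (0,1) is X = 0.274.

X = 0.274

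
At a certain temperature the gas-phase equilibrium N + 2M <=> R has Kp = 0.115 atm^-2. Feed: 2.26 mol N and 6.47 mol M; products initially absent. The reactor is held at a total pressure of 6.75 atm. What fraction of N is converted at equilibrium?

Basis: 2.26 mol N initially; let X = conversion of N. Extent ξ = 2.26X.
Moles: n_N = 2.26 − 2.26X; n_M = 6.47 − 4.52X; n_R = 2.26X.
Total moles n_T = 8.73 − 4.52X.
Mole fractions y_i = n_i/n_T; Kp = p_R / (p_N p_M^2) with p_i = y_i·P.
Setting this equal to 0.115 atm^-2 and taking the physical root (0 < X < 1) gives X = 0.659.

X = 0.659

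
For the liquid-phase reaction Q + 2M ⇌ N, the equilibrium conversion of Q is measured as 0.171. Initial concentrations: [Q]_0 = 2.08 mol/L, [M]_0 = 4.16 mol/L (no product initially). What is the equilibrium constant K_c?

K_c = 0.0173 (mol/L)^-2

Let X = conversion of Q.
Concentrations: [Q] = 2.08 − 2.08X; [M] = 4.16 − 4.16X; [N] = 2.08X.
At X = 0.171: [Q] = 1.72, [M] = 3.45, [N] = 0.356.
K_c = [N] / ([Q] [M]^2) = 0.0173 (mol/L)^-2.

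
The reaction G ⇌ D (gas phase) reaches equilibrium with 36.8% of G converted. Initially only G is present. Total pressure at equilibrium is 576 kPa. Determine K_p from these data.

K_p = 0.582

Let X = conversion of G (basis 1 mol G); extent of reaction ξ = X.
Species balance: n_G = 1 − X; n_D = X.
Since Δν = 0, n_T = 1 throughout.
At X = 0.368: n_G = 0.632, n_D = 0.368, n_T = 1.
p_i = (n_i/n_T)·P. K_p = p_D / (p_G) = 0.582.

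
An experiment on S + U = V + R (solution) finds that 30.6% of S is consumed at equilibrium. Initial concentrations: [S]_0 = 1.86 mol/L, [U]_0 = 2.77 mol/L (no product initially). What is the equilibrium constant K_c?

Let X = conversion of S.
Concentrations: [S] = 1.86 − 1.86X; [U] = 2.77 − 1.86X; [V] = 1.86X; [R] = 1.86X.
At X = 0.306: [S] = 1.29, [U] = 2.2, [V] = 0.569, [R] = 0.569.
K_c = [V] [R] / ([S] [U]) = 0.114.

K_c = 0.114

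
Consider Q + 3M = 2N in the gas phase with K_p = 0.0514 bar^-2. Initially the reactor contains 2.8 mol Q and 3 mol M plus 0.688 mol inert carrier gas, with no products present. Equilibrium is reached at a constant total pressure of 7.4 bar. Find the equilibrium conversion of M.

X = 0.467

Let X = conversion of M (basis 3 mol M); extent of reaction ξ = X.
Species balance: n_Q = 2.8 − X; n_M = 3 − 3X; n_N = 2X; n_I = 0.688 (inert).
Summing: n_T = 6.49 − 2X.
With p_i = (n_i/n_T)P, K_p = p_N^2 / (p_Q p_M^3).
Equating to 0.0514 bar^-2 and solving on 0 < X < 1: X = 0.467.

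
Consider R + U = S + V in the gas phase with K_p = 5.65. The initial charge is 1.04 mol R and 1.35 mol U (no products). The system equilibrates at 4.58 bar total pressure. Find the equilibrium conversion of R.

Let X = conversion of R (basis 1.04 mol R); extent of reaction ξ = 1.04X.
Moles: n_R = 1.04 − 1.04X; n_U = 1.35 − 1.04X; n_S = 1.04X; n_V = 1.04X.
Since Δν = 0, n_T = 2.39 throughout.
Mole fractions y_i = n_i/n_T; K_p = p_S p_V / (p_R p_U) with p_i = y_i·P.
Setting this equal to 5.65 and taking the physical root (0 < X < 1) gives X = 0.786.

X = 0.786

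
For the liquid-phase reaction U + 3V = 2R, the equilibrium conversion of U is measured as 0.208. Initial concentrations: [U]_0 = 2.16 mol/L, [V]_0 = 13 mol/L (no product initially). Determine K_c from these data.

K_c = 0.000298 (mol/L)^-2

Let X = conversion of U.
Concentrations: [U] = 2.16 − 2.16X; [V] = 13 − 6.48X; [R] = 4.32X.
At X = 0.208: [U] = 1.71, [V] = 11.7, [R] = 0.899.
K_c = [R]^2 / ([U] [V]^3) = 0.000298 (mol/L)^-2.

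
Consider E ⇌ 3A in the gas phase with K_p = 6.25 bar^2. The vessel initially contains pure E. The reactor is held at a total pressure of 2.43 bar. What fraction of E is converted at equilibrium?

Basis: 1 mol E initially; let X = conversion of E. Extent ξ = X.
Moles: n_E = 1 − X; n_A = 3X.
Total moles n_T = 1 + 2X.
Mole fractions y_i = n_i/n_T; K_p = p_A^3 / (p_E) with p_i = y_i·P.
This yields a degree-3 equation in X; solving on (0,1), X = 0.426.

X = 0.426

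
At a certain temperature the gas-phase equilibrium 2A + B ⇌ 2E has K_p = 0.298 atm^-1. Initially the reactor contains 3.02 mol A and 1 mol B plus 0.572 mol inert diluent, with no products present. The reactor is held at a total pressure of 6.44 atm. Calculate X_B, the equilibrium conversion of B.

X = 0.494

Let X = conversion of B (basis 1 mol B); extent of reaction ξ = X.
At extent ξ: n_A = 3.02 − 2X; n_B = 1 − X; n_E = 2X; n_I = 0.572 (inert).
n_T = Σnᵢ = 4.59 − X.
With p_i = (n_i/n_T)P, K_p = p_E^2 / (p_A^2 p_B).
Substituting and setting equal to 0.298 atm^-1 gives a polynomial in X; the root in (0,1) is X = 0.494.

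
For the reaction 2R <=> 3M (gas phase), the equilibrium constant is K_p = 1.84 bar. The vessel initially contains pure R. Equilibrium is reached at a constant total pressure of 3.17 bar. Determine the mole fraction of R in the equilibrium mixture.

y_R = 0.485

Take 1 mol R as basis and let X be its fractional conversion, so ξ = 0.5X.
At extent ξ: n_R = 1 − X; n_M = 1.5X.
n_T = Σnᵢ = 1 + 0.5X.
With p_i = (n_i/n_T)P, K_p = p_M^3 / (p_R^2).
Setting this equal to 1.84 bar and taking the physical root (0 < X < 1) gives X = 0.414.
Then n_R = 0.586, n_T = 1.21, so y_R = 0.485.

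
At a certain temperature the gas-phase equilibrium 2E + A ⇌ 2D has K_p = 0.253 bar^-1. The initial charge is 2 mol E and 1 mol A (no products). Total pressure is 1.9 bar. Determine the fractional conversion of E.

X = 0.264

Basis: 2 mol E initially; let X = conversion of E. Extent ξ = X.
At extent ξ: n_E = 2 − 2X; n_A = 1 − X; n_D = 2X.
Total moles n_T = 3 − X.
With p_i = (n_i/n_T)P, K_p = p_D^2 / (p_E^2 p_A).
Equating to 0.253 bar^-1 and solving on 0 < X < 1: X = 0.264.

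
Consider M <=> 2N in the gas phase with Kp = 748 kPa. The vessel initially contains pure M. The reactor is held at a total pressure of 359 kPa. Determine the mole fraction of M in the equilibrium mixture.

y_M = 0.262

Let X = conversion of M (basis 1 mol M); extent of reaction ξ = X.
Moles: n_M = 1 − X; n_N = 2X.
n_T = Σnᵢ = 1 + X.
With p_i = (n_i/n_T)P, Kp = p_N^2 / (p_M).
Equating to 748 kPa and solving on 0 < X < 1: X = 0.585.
Then n_M = 0.415, n_T = 1.59, so y_M = 0.262.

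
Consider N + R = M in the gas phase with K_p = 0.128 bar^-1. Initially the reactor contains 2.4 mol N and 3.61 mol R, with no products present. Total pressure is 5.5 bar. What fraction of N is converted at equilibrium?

Let X = conversion of N (basis 2.4 mol N); extent of reaction ξ = 2.4X.
At extent ξ: n_N = 2.4 − 2.4X; n_R = 3.61 − 2.4X; n_M = 2.4X.
n_T = Σnᵢ = 6.01 − 2.4X.
Mole fractions y_i = n_i/n_T; K_p = p_M / (p_N p_R) with p_i = y_i·P.
Equating to 0.128 bar^-1 and solving on 0 < X < 1: X = 0.279.

X = 0.279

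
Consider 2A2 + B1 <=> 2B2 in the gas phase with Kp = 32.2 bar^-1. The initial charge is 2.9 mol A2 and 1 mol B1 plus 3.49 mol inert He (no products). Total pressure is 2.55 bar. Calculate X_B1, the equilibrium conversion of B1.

Let X = conversion of B1 (basis 1 mol B1); extent of reaction ξ = X.
Species balance: n_A2 = 2.9 − 2X; n_B1 = 1 − X; n_B2 = 2X; n_I = 3.49 (inert).
Summing: n_T = 7.39 − X.
y_i = n_i/n_T, p_i = y_i·P. Kp = p_B2^2 / (p_A2^2 p_B1).
This yields a degree-3 equation in X; solving on (0,1), X = 0.845.

X = 0.845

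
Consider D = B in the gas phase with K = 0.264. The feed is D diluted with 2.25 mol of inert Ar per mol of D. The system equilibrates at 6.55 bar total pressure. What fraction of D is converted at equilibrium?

X = 0.209

Let X = conversion of D (basis 1 mol D); extent of reaction ξ = X.
At extent ξ: n_D = 1 − X; n_B = X; n_I = 2.25 (inert).
Since Δν = 0, n_T = 3.25 throughout.
Mole fractions y_i = n_i/n_T; K = p_B / (p_D) with p_i = y_i·P.
Equating to 0.264 and solving on 0 < X < 1: X = 0.209.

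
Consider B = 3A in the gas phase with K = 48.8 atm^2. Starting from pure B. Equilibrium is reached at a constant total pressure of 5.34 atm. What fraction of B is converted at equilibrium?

Take 1 mol B as basis and let X be its fractional conversion, so ξ = X.
At extent ξ: n_B = 1 − X; n_A = 3X.
Total moles n_T = 1 + 2X.
Mole fractions y_i = n_i/n_T; K = p_A^3 / (p_B) with p_i = y_i·P.
This yields a degree-3 equation in X; solving on (0,1), X = 0.502.

X = 0.502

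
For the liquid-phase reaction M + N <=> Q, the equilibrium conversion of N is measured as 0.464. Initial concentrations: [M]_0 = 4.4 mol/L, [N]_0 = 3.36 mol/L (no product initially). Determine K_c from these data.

Let X = conversion of N.
Concentrations: [M] = 4.4 − 3.36X; [N] = 3.36 − 3.36X; [Q] = 3.36X.
At X = 0.464: [M] = 2.84, [N] = 1.8, [Q] = 1.56.
K_c = [Q] / ([M] [N]) = 0.305 L/mol.

K_c = 0.305 L/mol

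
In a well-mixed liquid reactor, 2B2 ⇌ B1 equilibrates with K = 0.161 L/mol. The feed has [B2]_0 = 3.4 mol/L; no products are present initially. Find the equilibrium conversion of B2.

Let X = conversion of B2; extent ξ = 3.4X/2 mol/L.
Concentrations: [B2] = 3.4 − 3.4X; [B1] = 1.7X.
K = [B1] / ([B2]^2).
Setting equal to 0.161 and solving for X on (0,1) gives X = 0.397.

X = 0.397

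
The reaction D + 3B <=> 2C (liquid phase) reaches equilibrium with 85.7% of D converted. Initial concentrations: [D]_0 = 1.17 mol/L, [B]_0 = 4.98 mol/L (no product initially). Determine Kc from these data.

Kc = 3.13 (mol/L)^-2

Let X = conversion of D.
Concentrations: [D] = 1.17 − 1.17X; [B] = 4.98 − 3.51X; [C] = 2.34X.
At X = 0.857: [D] = 0.167, [B] = 1.97, [C] = 2.01.
Kc = [C]^2 / ([D] [B]^3) = 3.13 (mol/L)^-2.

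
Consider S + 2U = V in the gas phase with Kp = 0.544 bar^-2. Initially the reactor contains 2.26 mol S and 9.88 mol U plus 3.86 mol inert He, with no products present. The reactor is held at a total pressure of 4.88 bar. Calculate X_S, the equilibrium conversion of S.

Take 2.26 mol S as basis and let X be its fractional conversion, so ξ = 2.26X.
Mole table: n_S = 2.26 − 2.26X; n_U = 9.88 − 4.52X; n_V = 2.26X; n_I = 3.86 (inert).
Total moles n_T = 16 − 4.52X.
With p_i = (n_i/n_T)P, Kp = p_V / (p_S p_U^2).
Setting this equal to 0.544 bar^-2 and taking the physical root (0 < X < 1) gives X = 0.772.

X = 0.772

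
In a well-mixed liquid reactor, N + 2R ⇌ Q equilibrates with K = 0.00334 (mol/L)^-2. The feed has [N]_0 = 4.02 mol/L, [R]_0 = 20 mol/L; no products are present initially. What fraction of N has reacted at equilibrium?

X = 0.468

Let X = conversion of N; extent ξ = 4.02·X mol/L.
Concentrations: [N] = 4.02 − 4.02X; [R] = 20 − 8.04X; [Q] = 4.02X.
K = [Q] / ([N] [R]^2).
Equating to 0.00334 (mol/L)^-2: the physical root is X = 0.468.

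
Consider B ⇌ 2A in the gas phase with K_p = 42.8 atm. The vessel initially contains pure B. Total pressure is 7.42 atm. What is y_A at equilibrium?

y_A = 0.869

Basis: 1 mol B initially; let X = conversion of B. Extent ξ = X.
At extent ξ: n_B = 1 − X; n_A = 2X.
n_T = Σnᵢ = 1 + X.
y_i = n_i/n_T, p_i = y_i·P. K_p = p_A^2 / (p_B).
Substituting and setting equal to 42.8 atm gives a polynomial in X; the root in (0,1) is X = 0.768.
Then n_A = 1.54, n_T = 1.77, so y_A = 0.869.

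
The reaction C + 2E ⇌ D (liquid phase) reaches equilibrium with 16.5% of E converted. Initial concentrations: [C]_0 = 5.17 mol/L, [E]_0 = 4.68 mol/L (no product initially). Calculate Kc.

Let X = conversion of E.
Concentrations: [C] = 5.17 − 2.34X; [E] = 4.68 − 4.68X; [D] = 2.34X.
At X = 0.165: [C] = 4.78, [E] = 3.91, [D] = 0.386.
Kc = [D] / ([C] [E]^2) = 0.00529 (mol/L)^-2.

Kc = 0.00529 (mol/L)^-2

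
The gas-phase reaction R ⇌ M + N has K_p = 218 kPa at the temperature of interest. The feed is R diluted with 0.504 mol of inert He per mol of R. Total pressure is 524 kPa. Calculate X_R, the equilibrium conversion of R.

Let X = conversion of R (basis 1 mol R); extent of reaction ξ = X.
Mole table: n_R = 1 − X; n_M = X; n_N = X; n_I = 0.504 (inert).
Total moles n_T = 1.5 + X.
With p_i = (n_i/n_T)P, K_p = p_M p_N / (p_R).
Equating to 218 kPa and solving on 0 < X < 1: X = 0.595.

X = 0.595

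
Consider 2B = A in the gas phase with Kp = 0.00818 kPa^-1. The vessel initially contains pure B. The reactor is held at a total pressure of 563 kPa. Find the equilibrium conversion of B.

Basis: 1 mol B initially; let X = conversion of B. Extent ξ = 0.5X.
Moles: n_B = 1 − X; n_A = 0.5X.
n_T = Σnᵢ = 1 − 0.5X.
With p_i = (n_i/n_T)P, Kp = p_A / (p_B^2).
Equating to 0.00818 kPa^-1 and solving on 0 < X < 1: X = 0.773.

X = 0.773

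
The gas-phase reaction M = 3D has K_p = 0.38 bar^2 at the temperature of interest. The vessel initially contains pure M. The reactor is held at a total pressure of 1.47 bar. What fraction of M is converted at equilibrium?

Let X = conversion of M (basis 1 mol M); extent of reaction ξ = X.
Mole table: n_M = 1 − X; n_D = 3X.
Summing: n_T = 1 + 2X.
y_i = n_i/n_T, p_i = y_i·P. K_p = p_D^3 / (p_M).
Substituting and setting equal to 0.38 bar^2 gives a polynomial in X; the root in (0,1) is X = 0.219.

X = 0.219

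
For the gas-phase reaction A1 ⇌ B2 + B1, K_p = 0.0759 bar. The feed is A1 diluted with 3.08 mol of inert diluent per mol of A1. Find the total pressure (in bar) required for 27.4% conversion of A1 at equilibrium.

Let X = conversion of A1 (basis 1 mol A1); extent of reaction ξ = X.
Species balance: n_A1 = 1 − X; n_B2 = X; n_B1 = X; n_I = 3.08 (inert).
Total moles n_T = 4.08 + X.
K_p = p_B2 p_B1 / (p_A1) with p_i = (n_i/n_T)·P.
At X = 0.274: the mole-fraction product g(X) = Π y_i^ν_i = 0.02375. Since K_p = g(X)·P^{1}, P = (K_p/g)^(1/1) = (0.0759/0.02375)^(1/1) = 3.2 bar.

P = 3.2 bar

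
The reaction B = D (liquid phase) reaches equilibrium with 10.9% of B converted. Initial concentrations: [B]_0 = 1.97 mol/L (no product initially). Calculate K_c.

Let X = conversion of B.
Concentrations: [B] = 1.97 − 1.97X; [D] = 1.97X.
At X = 0.109: [B] = 1.76, [D] = 0.215.
K_c = [D] / ([B]) = 0.122.

K_c = 0.122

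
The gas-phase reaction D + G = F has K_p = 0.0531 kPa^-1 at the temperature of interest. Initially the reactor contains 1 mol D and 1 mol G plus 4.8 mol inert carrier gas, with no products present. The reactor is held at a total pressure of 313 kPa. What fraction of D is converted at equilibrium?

Let X = conversion of D (basis 1 mol D); extent of reaction ξ = X.
Moles: n_D = 1 − X; n_G = 1 − X; n_F = X; n_I = 4.8 (inert).
Summing: n_T = 6.8 − X.
y_i = n_i/n_T, p_i = y_i·P. K_p = p_F / (p_D p_G).
Equating to 0.0531 kPa^-1 and solving on 0 < X < 1: X = 0.547.

X = 0.547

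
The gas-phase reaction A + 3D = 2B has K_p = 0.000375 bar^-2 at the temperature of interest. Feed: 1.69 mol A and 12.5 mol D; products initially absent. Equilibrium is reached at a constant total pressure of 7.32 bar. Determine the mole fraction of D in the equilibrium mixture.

y_D = 0.858

Basis: 1.69 mol A initially; let X = conversion of A. Extent ξ = 1.69X.
Species balance: n_A = 1.69 − 1.69X; n_D = 12.5 − 5.07X; n_B = 3.38X.
n_T = Σnᵢ = 14.2 − 3.38X.
y_i = n_i/n_T, p_i = y_i·P. K_p = p_B^2 / (p_A p_D^3).
This yields a degree-4 equation in X; solving on (0,1), X = 0.148.
Then n_D = 11.7, n_T = 13.7, so y_D = 0.858.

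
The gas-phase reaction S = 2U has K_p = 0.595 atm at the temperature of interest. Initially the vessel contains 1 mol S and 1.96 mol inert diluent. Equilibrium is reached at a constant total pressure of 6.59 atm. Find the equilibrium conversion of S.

Take 1 mol S as basis and let X be its fractional conversion, so ξ = X.
At extent ξ: n_S = 1 − X; n_U = 2X; n_I = 1.96 (inert).
Summing: n_T = 2.96 + X.
Mole fractions y_i = n_i/n_T; K_p = p_U^2 / (p_S) with p_i = y_i·P.
Setting this equal to 0.595 atm and taking the physical root (0 < X < 1) gives X = 0.235.

X = 0.235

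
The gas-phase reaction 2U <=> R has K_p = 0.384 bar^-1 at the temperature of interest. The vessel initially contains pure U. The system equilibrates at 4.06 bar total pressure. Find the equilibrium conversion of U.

X = 0.628

Take 1 mol U as basis and let X be its fractional conversion, so ξ = 0.5X.
Mole table: n_U = 1 − X; n_R = 0.5X.
Total moles n_T = 1 − 0.5X.
y_i = n_i/n_T, p_i = y_i·P. K_p = p_R / (p_U^2).
This yields a degree-2 equation in X; solving on (0,1), X = 0.628.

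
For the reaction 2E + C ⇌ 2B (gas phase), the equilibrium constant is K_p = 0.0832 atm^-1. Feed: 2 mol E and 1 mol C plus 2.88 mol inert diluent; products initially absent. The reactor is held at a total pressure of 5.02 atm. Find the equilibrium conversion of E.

Basis: 2 mol E initially; let X = conversion of E. Extent ξ = X.
At extent ξ: n_E = 2 − 2X; n_C = 1 − X; n_B = 2X; n_I = 2.88 (inert).
n_T = Σnᵢ = 5.88 − X.
Mole fractions y_i = n_i/n_T; K_p = p_B^2 / (p_E^2 p_C) with p_i = y_i·P.
This yields a degree-3 equation in X; solving on (0,1), X = 0.196.

X = 0.196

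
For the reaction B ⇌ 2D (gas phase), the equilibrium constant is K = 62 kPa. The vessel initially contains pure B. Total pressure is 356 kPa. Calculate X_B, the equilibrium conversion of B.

X = 0.204

Let X = conversion of B (basis 1 mol B); extent of reaction ξ = X.
At extent ξ: n_B = 1 − X; n_D = 2X.
n_T = Σnᵢ = 1 + X.
With p_i = (n_i/n_T)P, K = p_D^2 / (p_B).
Substituting and setting equal to 62 kPa gives a polynomial in X; the root in (0,1) is X = 0.204.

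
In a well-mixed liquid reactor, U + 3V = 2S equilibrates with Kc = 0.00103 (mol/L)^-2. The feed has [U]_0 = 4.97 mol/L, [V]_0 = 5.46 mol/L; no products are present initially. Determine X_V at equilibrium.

X = 0.180

Let X = conversion of V; extent ξ = 5.46X/3 mol/L.
Concentrations: [U] = 4.97 − 1.82X; [V] = 5.46 − 5.46X; [S] = 3.64X.
Kc = [S]^2 / ([U] [V]^3).
Setting equal to 0.00103 and solving for X on (0,1) gives X = 0.180.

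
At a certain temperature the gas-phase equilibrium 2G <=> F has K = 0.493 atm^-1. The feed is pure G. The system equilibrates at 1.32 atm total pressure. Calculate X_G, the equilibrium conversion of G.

Basis: 1 mol G initially; let X = conversion of G. Extent ξ = 0.5X.
Species balance: n_G = 1 − X; n_F = 0.5X.
n_T = Σnᵢ = 1 − 0.5X.
y_i = n_i/n_T, p_i = y_i·P. K = p_F / (p_G^2).
Substituting and setting equal to 0.493 atm^-1 gives a polynomial in X; the root in (0,1) is X = 0.473.

X = 0.473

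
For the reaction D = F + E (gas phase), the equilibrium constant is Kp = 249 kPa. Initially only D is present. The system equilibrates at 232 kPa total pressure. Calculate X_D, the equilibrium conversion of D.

X = 0.719

Basis: 1 mol D initially; let X = conversion of D. Extent ξ = X.
Mole table: n_D = 1 − X; n_F = X; n_E = X.
n_T = Σnᵢ = 1 + X.
y_i = n_i/n_T, p_i = y_i·P. Kp = p_F p_E / (p_D).
Setting this equal to 249 kPa and taking the physical root (0 < X < 1) gives X = 0.719.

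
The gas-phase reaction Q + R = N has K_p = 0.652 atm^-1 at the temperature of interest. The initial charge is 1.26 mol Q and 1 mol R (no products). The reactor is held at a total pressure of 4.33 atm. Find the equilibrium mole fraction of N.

y_N = 0.315

Basis: 1 mol R initially; let X = conversion of R. Extent ξ = X.
Moles: n_Q = 1.26 − X; n_R = 1 − X; n_N = X.
Total moles n_T = 2.26 − X.
With p_i = (n_i/n_T)P, K_p = p_N / (p_Q p_R).
Equating to 0.652 atm^-1 and solving on 0 < X < 1: X = 0.541.
Then n_N = 0.541, n_T = 1.72, so y_N = 0.315.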